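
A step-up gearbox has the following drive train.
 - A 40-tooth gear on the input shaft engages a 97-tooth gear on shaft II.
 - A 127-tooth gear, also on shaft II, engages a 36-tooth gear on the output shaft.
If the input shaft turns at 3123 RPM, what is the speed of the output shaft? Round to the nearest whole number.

4543 RPM

gear mesh 97/40 = 2.425 → 3123/2.425 = 1287.8 RPM
gear mesh 36/127 = 0.28346 → 1287.8/0.28346 = 4543.2 RPM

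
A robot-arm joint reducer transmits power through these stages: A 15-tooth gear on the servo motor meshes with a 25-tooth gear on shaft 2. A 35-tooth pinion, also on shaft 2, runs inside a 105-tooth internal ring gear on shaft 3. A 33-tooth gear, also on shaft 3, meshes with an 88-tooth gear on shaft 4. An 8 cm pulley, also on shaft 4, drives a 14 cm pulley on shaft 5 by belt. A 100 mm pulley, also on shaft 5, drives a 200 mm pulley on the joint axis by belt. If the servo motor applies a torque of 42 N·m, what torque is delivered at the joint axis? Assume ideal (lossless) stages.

After the gear mesh (25/15): 42 × 1.6667 = 70 N·m
After the internal gear (105/35): 70 × 3 = 210 N·m
After the gear mesh (88/33): 210 × 2.6667 = 560 N·m
After the belt (14/8): 560 × 1.75 = 980 N·m
After the belt (200/100): 980 × 2 = 1960 N·m

1960 N·m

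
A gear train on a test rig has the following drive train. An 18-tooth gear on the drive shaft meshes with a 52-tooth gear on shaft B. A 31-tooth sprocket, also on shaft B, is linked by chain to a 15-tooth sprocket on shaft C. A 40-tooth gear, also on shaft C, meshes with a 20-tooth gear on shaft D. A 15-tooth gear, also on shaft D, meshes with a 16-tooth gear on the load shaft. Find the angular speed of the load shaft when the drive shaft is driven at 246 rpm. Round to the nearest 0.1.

330.0 rpm

gear mesh 52/18 = 2.8889 → 246/2.8889 = 85.154 rpm
chain 15/31 = 0.48387 → 85.154/0.48387 = 175.98 rpm
gear mesh 20/40 = 0.5 → 175.98/0.5 = 351.97 rpm
gear mesh 16/15 = 1.0667 → 351.97/1.0667 = 329.97 rpm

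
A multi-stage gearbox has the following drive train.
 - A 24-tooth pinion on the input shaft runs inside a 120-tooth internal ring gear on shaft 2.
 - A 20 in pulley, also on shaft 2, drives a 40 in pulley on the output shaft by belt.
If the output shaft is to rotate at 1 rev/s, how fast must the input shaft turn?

10 rev/s

Overall ratio R = 5 × 2 = 10.
Required input speed = output speed × R = 1 × 10 = 10 rev/s.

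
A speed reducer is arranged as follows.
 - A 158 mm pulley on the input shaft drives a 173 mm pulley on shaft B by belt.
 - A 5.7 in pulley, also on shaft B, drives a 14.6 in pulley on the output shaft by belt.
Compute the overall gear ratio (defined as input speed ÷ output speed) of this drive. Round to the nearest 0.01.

Each stage contributes driven/driver: belt 173/158 = 1.0949, belt 14.6/5.7 = 2.5614.
Overall: 1.0949 × 2.5614 = 2.8046.

2.80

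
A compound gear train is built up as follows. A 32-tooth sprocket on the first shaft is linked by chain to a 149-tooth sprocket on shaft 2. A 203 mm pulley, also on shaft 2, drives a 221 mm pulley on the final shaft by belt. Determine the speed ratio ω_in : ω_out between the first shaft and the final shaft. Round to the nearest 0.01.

Each stage contributes driven/driver: chain 149/32 = 4.6562, belt 221/203 = 1.0887.
Overall: 4.6562 × 1.0887 = 5.0691.

5.07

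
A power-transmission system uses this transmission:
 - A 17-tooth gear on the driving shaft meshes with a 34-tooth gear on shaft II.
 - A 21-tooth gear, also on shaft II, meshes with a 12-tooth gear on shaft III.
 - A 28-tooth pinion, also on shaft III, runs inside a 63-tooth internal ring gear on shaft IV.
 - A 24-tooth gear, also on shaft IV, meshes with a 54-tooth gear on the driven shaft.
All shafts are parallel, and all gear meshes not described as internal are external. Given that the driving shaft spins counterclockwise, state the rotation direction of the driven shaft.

clockwise

the driving shaft → shaft II: external mesh, 1 reversal → CW.
shaft II → shaft III: external mesh, 1 reversal → CCW.
shaft III → shaft IV: internal mesh, same direction → CCW.
shaft IV → the driven shaft: external mesh, 1 reversal → CW.
3 reversals in total — an odd number — so the driven shaft turns opposite to the driving shaft.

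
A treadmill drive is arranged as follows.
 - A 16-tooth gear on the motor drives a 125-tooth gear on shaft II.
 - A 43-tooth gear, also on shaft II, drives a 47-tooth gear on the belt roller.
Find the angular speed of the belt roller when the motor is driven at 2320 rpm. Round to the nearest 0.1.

Gear mesh: ratio = 125/16 = 7.8125, so shaft II turns at 2320 / 7.8125 = 296.96 rpm.
Gear mesh: ratio = 47/43 = 1.093, so the belt roller turns at 296.96 / 1.093 = 271.69 rpm.

271.7 rpm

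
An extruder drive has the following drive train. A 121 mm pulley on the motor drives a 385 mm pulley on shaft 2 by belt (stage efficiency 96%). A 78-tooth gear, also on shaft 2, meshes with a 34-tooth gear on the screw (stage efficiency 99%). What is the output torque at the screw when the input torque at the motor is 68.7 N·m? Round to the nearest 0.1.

90.6 N·m

Belt: ratio = 385/121 = 3.1818; torque at shaft 2 = 68.7 × 3.1818 × 0.96 = 209.85 N·m.
Gear mesh: ratio = 34/78 = 0.4359; torque at the screw = 209.85 × 0.4359 × 0.99 = 90.557 N·m.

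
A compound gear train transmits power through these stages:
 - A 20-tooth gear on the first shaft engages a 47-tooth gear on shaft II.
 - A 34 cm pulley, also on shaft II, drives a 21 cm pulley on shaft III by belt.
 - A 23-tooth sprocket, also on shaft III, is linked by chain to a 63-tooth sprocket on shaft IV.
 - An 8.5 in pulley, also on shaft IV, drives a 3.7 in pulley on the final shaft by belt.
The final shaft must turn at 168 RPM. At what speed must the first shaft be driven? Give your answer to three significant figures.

291 RPM

Overall ratio R = 2.35 × 0.61765 × 2.7391 × 0.43529 = 1.7306.
Required input speed = output speed × R = 168 × 1.7306 = 290.75 RPM.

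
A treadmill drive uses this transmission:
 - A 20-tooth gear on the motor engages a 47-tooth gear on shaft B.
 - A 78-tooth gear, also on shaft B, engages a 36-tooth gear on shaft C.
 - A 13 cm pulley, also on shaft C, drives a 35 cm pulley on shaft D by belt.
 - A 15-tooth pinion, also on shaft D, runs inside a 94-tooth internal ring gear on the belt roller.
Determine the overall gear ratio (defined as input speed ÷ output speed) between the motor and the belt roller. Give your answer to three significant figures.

18.3

Each stage contributes driven/driver: gear mesh 47/20 = 2.35, gear mesh 36/78 = 0.46154, belt 35/13 = 2.6923, internal gear 94/15 = 6.2667.
Overall: 2.35 × 0.46154 × 2.6923 × 6.2667 = 18.299.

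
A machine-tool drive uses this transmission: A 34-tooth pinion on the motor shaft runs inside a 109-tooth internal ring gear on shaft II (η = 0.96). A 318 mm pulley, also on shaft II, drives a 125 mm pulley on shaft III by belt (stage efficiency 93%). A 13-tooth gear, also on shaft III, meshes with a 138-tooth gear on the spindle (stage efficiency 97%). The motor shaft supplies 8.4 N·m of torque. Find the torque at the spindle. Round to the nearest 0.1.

After the internal gear (109/34): 8.4 × 3.2059 × 0.96 = 25.852 N·m
After the belt (125/318): 25.852 × 0.39308 × 0.93 = 9.4507 N·m
After the gear mesh (138/13): 9.4507 × 10.615 × 0.97 = 97.313 N·m

97.3 N·m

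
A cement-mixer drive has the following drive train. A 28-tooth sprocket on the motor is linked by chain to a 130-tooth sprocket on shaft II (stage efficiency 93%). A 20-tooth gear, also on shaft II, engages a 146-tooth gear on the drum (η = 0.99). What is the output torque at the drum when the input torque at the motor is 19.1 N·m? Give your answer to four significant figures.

After the chain (130/28): 19.1 × 4.6429 × 0.93 = 82.471 N·m
After the gear mesh (146/20): 82.471 × 7.3 × 0.99 = 596.02 N·m

596.0 N·m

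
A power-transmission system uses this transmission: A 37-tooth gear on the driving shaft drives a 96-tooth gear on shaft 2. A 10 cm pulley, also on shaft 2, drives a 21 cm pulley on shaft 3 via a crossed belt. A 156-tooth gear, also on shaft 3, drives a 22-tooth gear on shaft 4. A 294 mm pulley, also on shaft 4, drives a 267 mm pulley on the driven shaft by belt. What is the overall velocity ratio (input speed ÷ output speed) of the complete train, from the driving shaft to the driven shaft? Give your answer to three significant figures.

0.698

Each stage contributes driven/driver: gear mesh 96/37 = 2.5946, belt 21/10 = 2.1, gear mesh 22/156 = 0.14103, belt 267/294 = 0.90816.
Overall: 2.5946 × 2.1 × 0.14103 × 0.90816 = 0.69783.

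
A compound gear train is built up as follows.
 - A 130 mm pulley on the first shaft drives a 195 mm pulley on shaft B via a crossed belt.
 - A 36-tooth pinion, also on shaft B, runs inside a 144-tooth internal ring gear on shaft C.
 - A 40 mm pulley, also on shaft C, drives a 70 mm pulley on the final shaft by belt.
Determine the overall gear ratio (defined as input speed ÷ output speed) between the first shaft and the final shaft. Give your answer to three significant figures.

Each stage contributes driven/driver: belt 195/130 = 1.5, internal gear 144/36 = 4, belt 70/40 = 1.75.
Overall: 1.5 × 4 × 1.75 = 10.5.

10.5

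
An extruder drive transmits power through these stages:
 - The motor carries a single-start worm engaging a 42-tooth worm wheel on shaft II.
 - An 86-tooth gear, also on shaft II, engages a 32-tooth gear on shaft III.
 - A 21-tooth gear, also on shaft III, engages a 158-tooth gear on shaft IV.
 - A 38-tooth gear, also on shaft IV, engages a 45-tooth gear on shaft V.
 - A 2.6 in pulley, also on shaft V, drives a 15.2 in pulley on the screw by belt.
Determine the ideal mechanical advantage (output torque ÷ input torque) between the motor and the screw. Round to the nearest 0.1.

814.0

Each stage contributes driven/driver: worm 42/1 = 42, gear mesh 32/86 = 0.37209, gear mesh 158/21 = 7.5238, gear mesh 45/38 = 1.1842, belt 15.2/2.6 = 5.8462.
Overall: 42 × 0.37209 × 7.5238 × 1.1842 × 5.8462 = 814.03.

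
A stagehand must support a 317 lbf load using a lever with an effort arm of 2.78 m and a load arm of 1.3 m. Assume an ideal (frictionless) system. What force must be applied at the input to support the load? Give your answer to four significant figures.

Lever MA = effort arm / load arm = 2.78/1.3 = 2.1385.
Effort = load / MA = 317 / 2.1385 = 148.24 lbf.

148.2 lbf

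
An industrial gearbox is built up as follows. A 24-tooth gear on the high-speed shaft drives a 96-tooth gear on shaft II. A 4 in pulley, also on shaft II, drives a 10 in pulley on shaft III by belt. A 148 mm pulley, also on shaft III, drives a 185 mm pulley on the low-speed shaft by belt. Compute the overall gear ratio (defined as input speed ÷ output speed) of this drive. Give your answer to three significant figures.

Each stage contributes driven/driver: gear mesh 96/24 = 4, belt 10/4 = 2.5, belt 185/148 = 1.25.
Overall: 4 × 2.5 × 1.25 = 12.5.

12.5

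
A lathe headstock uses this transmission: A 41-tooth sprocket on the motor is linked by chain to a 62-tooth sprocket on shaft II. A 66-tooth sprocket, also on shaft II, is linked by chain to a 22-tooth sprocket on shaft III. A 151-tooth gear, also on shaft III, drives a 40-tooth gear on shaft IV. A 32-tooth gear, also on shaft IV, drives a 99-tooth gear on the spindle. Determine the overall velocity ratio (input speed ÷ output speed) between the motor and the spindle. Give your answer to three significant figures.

0.413

Each stage contributes driven/driver: chain 62/41 = 1.5122, chain 22/66 = 0.33333, gear mesh 40/151 = 0.2649, gear mesh 99/32 = 3.0938.
Overall: 1.5122 × 0.33333 × 0.2649 × 3.0938 = 0.4131.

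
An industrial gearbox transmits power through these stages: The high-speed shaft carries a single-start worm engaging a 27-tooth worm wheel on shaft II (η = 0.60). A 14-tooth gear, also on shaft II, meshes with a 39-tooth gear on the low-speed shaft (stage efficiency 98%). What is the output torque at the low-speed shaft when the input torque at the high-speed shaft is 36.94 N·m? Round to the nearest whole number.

1634 N·m

Worm: ratio = 27/1 = 27; torque at shaft II = 36.94 × 27 × 0.60 = 598.43 N·m.
Gear mesh: ratio = 39/14 = 2.7857; torque at the low-speed shaft = 598.43 × 2.7857 × 0.98 = 1633.7 N·m.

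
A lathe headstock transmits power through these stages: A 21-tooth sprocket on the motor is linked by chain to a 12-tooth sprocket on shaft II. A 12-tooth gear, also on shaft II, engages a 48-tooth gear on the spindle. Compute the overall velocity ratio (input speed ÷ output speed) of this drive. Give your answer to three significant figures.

Each stage contributes driven/driver: chain 12/21 = 0.57143, gear mesh 48/12 = 4.
Overall: 0.57143 × 4 = 2.2857.

2.29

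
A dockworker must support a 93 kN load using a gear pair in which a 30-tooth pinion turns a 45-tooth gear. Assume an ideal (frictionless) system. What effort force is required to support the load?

62 kN

Gear pair MA = 45/30 = 1.5.
Effort = load / MA = 93 / 1.5 = 62 kN.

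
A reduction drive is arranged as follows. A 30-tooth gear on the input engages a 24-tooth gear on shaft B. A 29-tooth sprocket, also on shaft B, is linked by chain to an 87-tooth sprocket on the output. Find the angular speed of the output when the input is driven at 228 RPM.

Gear mesh: ratio = 24/30 = 0.8, so shaft B turns at 228 / 0.8 = 285 RPM.
Chain: ratio = 87/29 = 3, so the output turns at 285 / 3 = 95 RPM.

95 RPM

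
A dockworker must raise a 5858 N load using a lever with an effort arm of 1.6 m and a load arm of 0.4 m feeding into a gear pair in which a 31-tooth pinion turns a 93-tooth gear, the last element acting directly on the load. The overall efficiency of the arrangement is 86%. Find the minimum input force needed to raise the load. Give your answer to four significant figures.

567.6 N

Lever MA = effort arm / load arm = 1.6/0.4 = 4.
Gear pair MA = 93/31 = 3.
Combined ideal MA = 4 × 3 = 12.
Actual MA = 12 × 0.86 = 10.32.
Effort = load / actual MA = 5858 / 10.32 = 567.64 N.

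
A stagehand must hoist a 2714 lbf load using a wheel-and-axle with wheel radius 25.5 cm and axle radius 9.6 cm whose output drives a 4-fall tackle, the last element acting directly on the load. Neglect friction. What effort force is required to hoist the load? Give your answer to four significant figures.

255.4 lbf

Wheel-and-axle MA = R/r = 25.5/9.6 = 2.6562.
Block-and-tackle MA = number of supporting rope parts = 4.
Combined ideal MA = 2.6562 × 4 = 10.625.
Effort = load / MA = 2714 / 10.625 = 255.44 lbf.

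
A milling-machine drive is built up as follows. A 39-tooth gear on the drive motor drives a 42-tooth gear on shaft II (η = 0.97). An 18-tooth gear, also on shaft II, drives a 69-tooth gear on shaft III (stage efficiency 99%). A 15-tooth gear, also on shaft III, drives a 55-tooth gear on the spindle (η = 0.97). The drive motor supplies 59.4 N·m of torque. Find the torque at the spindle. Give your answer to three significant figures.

gear mesh 42/39 = 1.0769 → τ = 59.4·1.0769·0.97 = 62.05 N·m
gear mesh 69/18 = 3.8333 → τ = 62.05·3.8333·0.99 = 235.48 N·m
gear mesh 55/15 = 3.6667 → τ = 235.48·3.6667·0.97 = 837.53 N·m

838 N·m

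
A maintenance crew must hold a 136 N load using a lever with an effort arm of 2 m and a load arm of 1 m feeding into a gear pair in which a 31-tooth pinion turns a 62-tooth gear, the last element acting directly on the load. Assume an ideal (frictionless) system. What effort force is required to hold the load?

Lever MA = effort arm / load arm = 2/1 = 2.
Gear pair MA = 62/31 = 2.
Combined ideal MA = 2 × 2 = 4.
Effort = load / MA = 136 / 4 = 34 N.

34 N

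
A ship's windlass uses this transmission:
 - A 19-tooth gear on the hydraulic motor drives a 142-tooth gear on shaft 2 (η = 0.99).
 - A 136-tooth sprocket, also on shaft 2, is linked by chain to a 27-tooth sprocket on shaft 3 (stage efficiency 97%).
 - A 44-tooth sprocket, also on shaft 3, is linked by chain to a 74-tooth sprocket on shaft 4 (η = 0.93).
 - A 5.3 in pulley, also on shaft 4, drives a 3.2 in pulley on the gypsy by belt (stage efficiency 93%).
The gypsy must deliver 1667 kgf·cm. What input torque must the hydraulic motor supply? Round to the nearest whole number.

Overall ratio R = 7.4737 × 0.19853 × 1.6818 × 0.60377 = 1.5067; overall efficiency η = 0.99 × 0.97 × 0.93 × 0.93 = 0.8306.
Input torque = output torque / (R × η) = 1667 / (1.5067 × 0.8306) = 1332.1 kgf·cm.

1332 kgf·cm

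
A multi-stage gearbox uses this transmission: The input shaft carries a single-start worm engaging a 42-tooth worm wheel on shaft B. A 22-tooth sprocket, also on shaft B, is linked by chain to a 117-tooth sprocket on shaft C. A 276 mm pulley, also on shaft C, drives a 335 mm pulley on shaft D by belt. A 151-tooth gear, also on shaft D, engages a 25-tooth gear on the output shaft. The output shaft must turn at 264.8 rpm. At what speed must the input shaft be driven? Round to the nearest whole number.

11886 rpm

Overall ratio R = 42 × 5.3182 × 1.2138 × 0.16556 = 44.886.
Required input speed = output speed × R = 264.8 × 44.886 = 11886 rpm.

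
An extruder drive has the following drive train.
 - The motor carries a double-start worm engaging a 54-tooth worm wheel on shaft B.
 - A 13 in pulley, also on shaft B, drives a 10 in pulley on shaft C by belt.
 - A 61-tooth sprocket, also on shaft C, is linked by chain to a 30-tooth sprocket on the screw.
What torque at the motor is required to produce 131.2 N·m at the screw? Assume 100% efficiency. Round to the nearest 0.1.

Overall ratio R = 27 × 0.76923 × 0.4918 = 10.214.
Input torque = output torque / R = 131.2 / 10.214 = 12.845 N·m.

12.8 N·m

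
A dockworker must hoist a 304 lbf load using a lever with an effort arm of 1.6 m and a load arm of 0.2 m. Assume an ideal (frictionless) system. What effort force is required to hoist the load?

Lever MA = effort arm / load arm = 1.6/0.2 = 8.
Effort = load / MA = 304 / 8 = 38 lbf.

38 lbf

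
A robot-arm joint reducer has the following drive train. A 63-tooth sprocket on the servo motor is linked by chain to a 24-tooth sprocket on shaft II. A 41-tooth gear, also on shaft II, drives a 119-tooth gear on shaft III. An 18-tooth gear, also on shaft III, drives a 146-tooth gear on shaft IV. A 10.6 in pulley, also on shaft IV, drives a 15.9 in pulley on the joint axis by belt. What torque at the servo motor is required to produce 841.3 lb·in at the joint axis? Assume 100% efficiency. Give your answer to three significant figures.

62.5 lb·in

Overall ratio R = 0.38095 × 2.9024 × 8.1111 × 1.5 = 13.453.
Input torque = output torque / R = 841.3 / 13.453 = 62.538 lb·in.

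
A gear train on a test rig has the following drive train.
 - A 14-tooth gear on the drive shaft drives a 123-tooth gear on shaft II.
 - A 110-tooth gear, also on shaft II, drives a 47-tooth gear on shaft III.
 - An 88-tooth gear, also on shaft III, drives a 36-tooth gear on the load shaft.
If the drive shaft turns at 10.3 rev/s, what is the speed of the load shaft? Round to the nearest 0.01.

6.71 rev/s

Gear mesh: ratio = 123/14 = 8.7857, so shaft II turns at 10.3 / 8.7857 = 1.1724 rev/s.
Gear mesh: ratio = 47/110 = 0.42727, so shaft III turns at 1.1724 / 0.42727 = 2.7438 rev/s.
Gear mesh: ratio = 36/88 = 0.40909, so the load shaft turns at 2.7438 / 0.40909 = 6.7071 rev/s.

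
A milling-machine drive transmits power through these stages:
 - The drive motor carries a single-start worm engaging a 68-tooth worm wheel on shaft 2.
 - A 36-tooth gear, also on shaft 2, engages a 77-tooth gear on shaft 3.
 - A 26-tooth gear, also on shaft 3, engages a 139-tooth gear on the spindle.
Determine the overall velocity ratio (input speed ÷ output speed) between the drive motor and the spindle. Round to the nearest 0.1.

777.6

Each stage contributes driven/driver: worm 68/1 = 68, gear mesh 77/36 = 2.1389, gear mesh 139/26 = 5.3462.
Overall: 68 × 2.1389 × 5.3462 = 777.57.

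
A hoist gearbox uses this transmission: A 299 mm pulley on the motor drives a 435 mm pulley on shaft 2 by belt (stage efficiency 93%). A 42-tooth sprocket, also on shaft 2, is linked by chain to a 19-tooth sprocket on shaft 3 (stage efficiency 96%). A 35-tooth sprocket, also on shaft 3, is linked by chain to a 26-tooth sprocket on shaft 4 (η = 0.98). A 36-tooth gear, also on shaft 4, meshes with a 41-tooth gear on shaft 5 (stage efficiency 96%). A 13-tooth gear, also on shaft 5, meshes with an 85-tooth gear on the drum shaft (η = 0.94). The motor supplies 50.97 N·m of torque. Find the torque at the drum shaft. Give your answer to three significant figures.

After the belt (435/299): 50.97 × 1.4548 × 0.93 = 68.963 N·m
After the chain (19/42): 68.963 × 0.45238 × 0.96 = 29.95 N·m
After the chain (26/35): 29.95 × 0.74286 × 0.98 = 21.803 N·m
After the gear mesh (41/36): 21.803 × 1.1389 × 0.96 = 23.838 N·m
After the gear mesh (85/13): 23.838 × 6.5385 × 0.94 = 146.51 N·m

147 N·m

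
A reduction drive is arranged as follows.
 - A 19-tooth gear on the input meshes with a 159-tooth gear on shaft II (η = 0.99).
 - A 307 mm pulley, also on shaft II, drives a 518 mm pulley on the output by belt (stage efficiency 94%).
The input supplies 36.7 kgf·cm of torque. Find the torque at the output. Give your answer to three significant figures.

482 kgf·cm

Gear mesh: ratio = 159/19 = 8.3684; torque at shaft II = 36.7 × 8.3684 × 0.99 = 304.05 kgf·cm.
Belt: ratio = 518/307 = 1.6873; torque at the output = 304.05 × 1.6873 × 0.94 = 482.24 kgf·cm.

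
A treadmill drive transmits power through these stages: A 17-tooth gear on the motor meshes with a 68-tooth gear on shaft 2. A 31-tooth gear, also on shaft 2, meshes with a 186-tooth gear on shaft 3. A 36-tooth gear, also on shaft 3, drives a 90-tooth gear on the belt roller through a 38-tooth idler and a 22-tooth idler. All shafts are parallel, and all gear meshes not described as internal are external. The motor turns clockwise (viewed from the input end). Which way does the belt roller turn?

the motor → shaft 2: external mesh, 1 reversal → CCW.
shaft 2 → shaft 3: external mesh, 1 reversal → CW.
shaft 3 → the belt roller: driver → idler → idler → driven is 3 external meshes, 3 reversals → CCW.
5 reversals in total — an odd number — so the belt roller turns opposite to the motor.

anticlockwise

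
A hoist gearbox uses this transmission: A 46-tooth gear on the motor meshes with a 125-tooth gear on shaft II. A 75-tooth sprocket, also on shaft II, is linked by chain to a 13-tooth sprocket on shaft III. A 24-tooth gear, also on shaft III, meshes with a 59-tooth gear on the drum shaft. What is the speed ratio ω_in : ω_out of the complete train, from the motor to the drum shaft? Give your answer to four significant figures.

1.158

Each stage contributes driven/driver: gear mesh 125/46 = 2.7174, chain 13/75 = 0.17333, gear mesh 59/24 = 2.4583.
Overall: 2.7174 × 0.17333 × 2.4583 = 1.1579.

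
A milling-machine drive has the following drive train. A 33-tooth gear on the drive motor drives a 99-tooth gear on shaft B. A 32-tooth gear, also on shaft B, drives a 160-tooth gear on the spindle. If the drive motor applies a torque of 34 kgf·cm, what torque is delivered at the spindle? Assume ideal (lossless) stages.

510 kgf·cm

gear mesh 99/33 = 3 → τ = 34·3 = 102 kgf·cm
gear mesh 160/32 = 5 → τ = 102·5 = 510 kgf·cm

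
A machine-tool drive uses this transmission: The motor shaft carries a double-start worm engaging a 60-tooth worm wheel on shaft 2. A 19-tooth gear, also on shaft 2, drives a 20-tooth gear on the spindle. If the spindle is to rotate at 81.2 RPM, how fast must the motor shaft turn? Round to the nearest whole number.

2564 RPM

Overall ratio R = 30 × 1.0526 = 31.579.
Required input speed = output speed × R = 81.2 × 31.579 = 2564.2 RPM.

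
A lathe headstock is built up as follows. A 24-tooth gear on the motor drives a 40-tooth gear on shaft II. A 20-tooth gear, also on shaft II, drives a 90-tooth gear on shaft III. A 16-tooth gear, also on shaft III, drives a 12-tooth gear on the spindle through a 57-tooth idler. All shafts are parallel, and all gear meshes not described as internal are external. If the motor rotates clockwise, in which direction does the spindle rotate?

clockwise

the motor → shaft II: external mesh, 1 reversal → CCW.
shaft II → shaft III: external mesh, 1 reversal → CW.
shaft III → the spindle: driver → idler → driven is 2 external meshes, 2 reversals → CW.
4 reversals in total — an even number — so the spindle turns the same way as the motor.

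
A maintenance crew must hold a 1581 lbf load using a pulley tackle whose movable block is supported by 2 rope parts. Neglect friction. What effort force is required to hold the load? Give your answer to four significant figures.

790.5 lbf

Block-and-tackle MA = number of supporting rope parts = 2.
Effort = load / MA = 1581 / 2 = 790.5 lbf.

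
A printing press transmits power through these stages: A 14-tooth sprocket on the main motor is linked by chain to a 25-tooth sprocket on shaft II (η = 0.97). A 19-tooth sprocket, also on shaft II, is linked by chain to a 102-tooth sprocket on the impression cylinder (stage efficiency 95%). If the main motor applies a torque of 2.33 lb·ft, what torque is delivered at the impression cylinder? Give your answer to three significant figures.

20.6 lb·ft

After the chain (25/14): 2.33 × 1.7857 × 0.97 = 4.0359 lb·ft
After the chain (102/19): 4.0359 × 5.3684 × 0.95 = 20.583 lb·ft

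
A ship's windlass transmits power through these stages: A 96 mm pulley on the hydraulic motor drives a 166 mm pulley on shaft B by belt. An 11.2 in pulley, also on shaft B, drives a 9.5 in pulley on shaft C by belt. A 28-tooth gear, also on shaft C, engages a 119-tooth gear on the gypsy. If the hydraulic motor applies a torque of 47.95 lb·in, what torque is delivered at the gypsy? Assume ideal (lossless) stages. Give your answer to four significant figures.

298.9 lb·in

After the belt (166/96): 47.95 × 1.7292 = 82.914 lb·in
After the belt (9.5/11.2): 82.914 × 0.84821 = 70.328 lb·in
After the gear mesh (119/28): 70.328 × 4.25 = 298.9 lb·in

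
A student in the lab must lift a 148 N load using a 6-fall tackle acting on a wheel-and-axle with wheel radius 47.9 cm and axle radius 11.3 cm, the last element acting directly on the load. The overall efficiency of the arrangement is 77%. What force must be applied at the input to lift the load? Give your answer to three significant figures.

7.56 N

Block-and-tackle MA = number of supporting rope parts = 6.
Wheel-and-axle MA = R/r = 47.9/11.3 = 4.2389.
Combined ideal MA = 6 × 4.2389 = 25.434.
Actual MA = 25.434 × 0.77 = 19.584.
Effort = load / actual MA = 148 / 19.584 = 7.5572 N.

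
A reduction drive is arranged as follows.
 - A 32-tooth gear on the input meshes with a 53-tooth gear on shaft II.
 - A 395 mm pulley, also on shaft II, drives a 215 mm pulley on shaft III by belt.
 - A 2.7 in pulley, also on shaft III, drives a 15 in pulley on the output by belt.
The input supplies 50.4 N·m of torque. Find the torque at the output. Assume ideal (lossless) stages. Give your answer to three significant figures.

252 N·m

gear mesh 53/32 = 1.6562 → τ = 50.4·1.6562 = 83.475 N·m
belt 215/395 = 0.5443 → τ = 83.475·0.5443 = 45.436 N·m
belt 15/2.7 = 5.5556 → τ = 45.436·5.5556 = 252.42 N·m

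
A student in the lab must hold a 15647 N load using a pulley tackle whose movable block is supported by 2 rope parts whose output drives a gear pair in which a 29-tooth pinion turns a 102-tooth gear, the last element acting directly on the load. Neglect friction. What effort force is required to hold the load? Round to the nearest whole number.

2224 N

Block-and-tackle MA = number of supporting rope parts = 2.
Gear pair MA = 102/29 = 3.5172.
Combined ideal MA = 2 × 3.5172 = 7.0345.
Effort = load / MA = 15647 / 7.0345 = 2224.3 N.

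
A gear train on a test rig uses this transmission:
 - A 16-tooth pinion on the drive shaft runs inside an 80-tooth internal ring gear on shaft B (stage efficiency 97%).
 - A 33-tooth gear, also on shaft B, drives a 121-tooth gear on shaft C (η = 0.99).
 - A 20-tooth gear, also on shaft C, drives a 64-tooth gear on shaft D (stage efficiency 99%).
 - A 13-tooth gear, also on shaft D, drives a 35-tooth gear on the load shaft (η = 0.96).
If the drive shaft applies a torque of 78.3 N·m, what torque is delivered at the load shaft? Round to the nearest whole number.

internal gear 80/16 = 5 → τ = 78.3·5·0.97 = 379.75 N·m
gear mesh 121/33 = 3.6667 → τ = 379.75·3.6667·0.99 = 1378.5 N·m
gear mesh 64/20 = 3.2 → τ = 1378.5·3.2·0.99 = 4367.1 N·m
gear mesh 35/13 = 2.6923 → τ = 4367.1·2.6923·0.96 = 11287 N·m

11287 N·m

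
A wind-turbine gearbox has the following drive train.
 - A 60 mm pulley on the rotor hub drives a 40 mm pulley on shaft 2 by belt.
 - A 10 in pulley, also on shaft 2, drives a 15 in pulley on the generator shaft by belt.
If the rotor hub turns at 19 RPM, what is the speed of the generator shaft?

belt 40/60 = 0.66667 → 19/0.66667 = 28.5 RPM
belt 15/10 = 1.5 → 28.5/1.5 = 19 RPM

19 RPM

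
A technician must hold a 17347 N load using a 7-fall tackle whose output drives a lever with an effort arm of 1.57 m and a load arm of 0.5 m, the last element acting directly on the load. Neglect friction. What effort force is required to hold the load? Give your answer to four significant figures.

Block-and-tackle MA = number of supporting rope parts = 7.
Lever MA = effort arm / load arm = 1.57/0.5 = 3.14.
Combined ideal MA = 7 × 3.14 = 21.98.
Effort = load / MA = 17347 / 21.98 = 789.22 N.

789.2 N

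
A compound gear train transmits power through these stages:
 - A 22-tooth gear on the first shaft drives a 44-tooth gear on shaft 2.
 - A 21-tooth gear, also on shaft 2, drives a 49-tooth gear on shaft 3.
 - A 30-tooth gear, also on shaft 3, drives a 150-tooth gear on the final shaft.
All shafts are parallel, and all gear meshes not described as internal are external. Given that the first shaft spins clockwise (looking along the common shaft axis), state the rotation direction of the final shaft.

anticlockwise

the first shaft → shaft 2: external mesh, 1 reversal → CCW.
shaft 2 → shaft 3: external mesh, 1 reversal → CW.
shaft 3 → the final shaft: external mesh, 1 reversal → CCW.
3 reversals in total — an odd number — so the final shaft turns opposite to the first shaft.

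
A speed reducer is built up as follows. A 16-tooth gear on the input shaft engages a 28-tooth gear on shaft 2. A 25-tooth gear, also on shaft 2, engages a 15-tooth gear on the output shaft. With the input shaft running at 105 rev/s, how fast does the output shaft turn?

the input shaft → shaft 2 (gear mesh, 28/16): 105 ÷ 1.75 = 60 rev/s
shaft 2 → the output shaft (gear mesh, 15/25): 60 ÷ 0.6 = 100 rev/s

100 rev/s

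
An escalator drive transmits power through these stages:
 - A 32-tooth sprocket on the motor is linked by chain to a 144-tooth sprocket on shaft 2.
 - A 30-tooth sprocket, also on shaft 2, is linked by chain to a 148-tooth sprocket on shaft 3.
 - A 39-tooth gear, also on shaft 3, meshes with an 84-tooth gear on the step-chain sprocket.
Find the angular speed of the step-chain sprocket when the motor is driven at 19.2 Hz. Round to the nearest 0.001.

0.402 Hz

the motor → shaft 2 (chain, 144/32): 19.2 ÷ 4.5 = 4.2667 Hz
shaft 2 → shaft 3 (chain, 148/30): 4.2667 ÷ 4.9333 = 0.86486 Hz
shaft 3 → the step-chain sprocket (gear mesh, 84/39): 0.86486 ÷ 2.1538 = 0.40154 Hz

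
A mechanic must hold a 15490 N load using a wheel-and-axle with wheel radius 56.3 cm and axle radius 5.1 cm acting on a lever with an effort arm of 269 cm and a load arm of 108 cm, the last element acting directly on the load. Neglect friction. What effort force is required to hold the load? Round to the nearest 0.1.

563.4 N

Wheel-and-axle MA = R/r = 56.3/5.1 = 11.039.
Lever MA = effort arm / load arm = 269/108 = 2.4907.
Combined ideal MA = 11.039 × 2.4907 = 27.496.
Effort = load / MA = 15490 / 27.496 = 563.36 N.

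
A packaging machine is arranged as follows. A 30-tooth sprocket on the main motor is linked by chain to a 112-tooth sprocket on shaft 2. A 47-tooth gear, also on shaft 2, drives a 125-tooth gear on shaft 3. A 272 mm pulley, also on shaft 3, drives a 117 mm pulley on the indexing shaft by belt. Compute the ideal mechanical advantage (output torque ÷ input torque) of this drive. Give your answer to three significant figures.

4.27

Each stage contributes driven/driver: chain 112/30 = 3.7333, gear mesh 125/47 = 2.6596, belt 117/272 = 0.43015.
Overall: 3.7333 × 2.6596 × 0.43015 = 4.271.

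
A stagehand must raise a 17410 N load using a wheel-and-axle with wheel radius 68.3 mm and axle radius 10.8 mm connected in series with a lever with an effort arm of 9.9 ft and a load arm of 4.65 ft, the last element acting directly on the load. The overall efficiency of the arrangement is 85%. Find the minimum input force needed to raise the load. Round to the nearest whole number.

1521 N

Wheel-and-axle MA = R/r = 68.3/10.8 = 6.3241.
Lever MA = effort arm / load arm = 9.9/4.65 = 2.129.
Combined ideal MA = 6.3241 × 2.129 = 13.464.
Actual MA = 13.464 × 0.85 = 11.445.
Effort = load / actual MA = 17410 / 11.445 = 1521.3 N.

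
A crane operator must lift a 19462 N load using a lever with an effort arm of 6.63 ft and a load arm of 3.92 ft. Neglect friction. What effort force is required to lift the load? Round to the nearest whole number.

Lever MA = effort arm / load arm = 6.63/3.92 = 1.6913.
Effort = load / MA = 19462 / 1.6913 = 11507 N.

11507 N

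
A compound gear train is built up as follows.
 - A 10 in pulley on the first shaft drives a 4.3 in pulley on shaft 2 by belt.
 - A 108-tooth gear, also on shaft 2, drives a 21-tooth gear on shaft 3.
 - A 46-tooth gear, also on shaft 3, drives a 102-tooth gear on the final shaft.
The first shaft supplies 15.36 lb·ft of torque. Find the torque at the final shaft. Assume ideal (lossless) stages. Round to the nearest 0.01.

2.85 lb·ft

Belt: ratio = 4.3/10 = 0.43; torque at shaft 2 = 15.36 × 0.43 = 6.6048 lb·ft.
Gear mesh: ratio = 21/108 = 0.19444; torque at shaft 3 = 6.6048 × 0.19444 = 1.2843 lb·ft.
Gear mesh: ratio = 102/46 = 2.2174; torque at the final shaft = 1.2843 × 2.2174 = 2.8477 lb·ft.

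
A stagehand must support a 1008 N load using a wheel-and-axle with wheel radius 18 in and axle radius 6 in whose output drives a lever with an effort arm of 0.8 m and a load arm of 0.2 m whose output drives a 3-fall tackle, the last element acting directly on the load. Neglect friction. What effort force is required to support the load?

28 N

Wheel-and-axle MA = R/r = 18/6 = 3.
Lever MA = effort arm / load arm = 0.8/0.2 = 4.
Block-and-tackle MA = number of supporting rope parts = 3.
Combined ideal MA = 3 × 4 × 3 = 36.
Effort = load / MA = 1008 / 36 = 28 N.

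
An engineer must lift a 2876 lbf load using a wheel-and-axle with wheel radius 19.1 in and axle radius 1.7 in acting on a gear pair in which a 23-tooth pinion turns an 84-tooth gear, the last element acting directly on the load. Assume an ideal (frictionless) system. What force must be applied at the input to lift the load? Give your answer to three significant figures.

70.1 lbf

Wheel-and-axle MA = R/r = 19.1/1.7 = 11.235.
Gear pair MA = 84/23 = 3.6522.
Combined ideal MA = 11.235 × 3.6522 = 41.033.
Effort = load / MA = 2876 / 41.033 = 70.09 lbf.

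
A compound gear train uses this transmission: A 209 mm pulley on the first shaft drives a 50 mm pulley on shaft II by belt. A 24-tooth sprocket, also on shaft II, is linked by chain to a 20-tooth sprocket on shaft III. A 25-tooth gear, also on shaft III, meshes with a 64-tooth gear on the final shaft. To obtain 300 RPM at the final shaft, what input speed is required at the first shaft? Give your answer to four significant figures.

153.1 RPM

Overall ratio R = 0.23923 × 0.83333 × 2.56 = 0.51037.
Required input speed = output speed × R = 300 × 0.51037 = 153.11 RPM.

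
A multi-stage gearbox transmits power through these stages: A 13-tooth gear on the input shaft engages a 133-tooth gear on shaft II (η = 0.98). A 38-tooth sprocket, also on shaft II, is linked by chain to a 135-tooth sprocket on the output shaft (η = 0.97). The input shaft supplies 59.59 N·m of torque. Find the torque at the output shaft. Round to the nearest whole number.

2059 N·m

gear mesh 133/13 = 10.231 → τ = 59.59·10.231·0.98 = 597.46 N·m
chain 135/38 = 3.5526 → τ = 597.46·3.5526·0.97 = 2058.9 N·m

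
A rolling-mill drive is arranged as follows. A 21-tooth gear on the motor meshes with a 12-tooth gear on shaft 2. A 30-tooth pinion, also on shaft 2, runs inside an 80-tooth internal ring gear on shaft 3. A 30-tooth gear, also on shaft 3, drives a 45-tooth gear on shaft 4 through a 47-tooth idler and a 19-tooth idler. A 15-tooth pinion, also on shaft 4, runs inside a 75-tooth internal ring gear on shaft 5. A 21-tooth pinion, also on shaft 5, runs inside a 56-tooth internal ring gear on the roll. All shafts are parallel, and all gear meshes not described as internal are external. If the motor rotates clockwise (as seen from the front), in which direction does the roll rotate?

the motor → shaft 2: external mesh, 1 reversal → CCW.
shaft 2 → shaft 3: internal mesh, same direction → CCW.
shaft 3 → shaft 4: driver → idler → idler → driven is 3 external meshes, 3 reversals → CW.
shaft 4 → shaft 5: internal mesh, same direction → CW.
shaft 5 → the roll: internal mesh, same direction → CW.
4 reversals in total — an even number — so the roll turns the same way as the motor.

clockwise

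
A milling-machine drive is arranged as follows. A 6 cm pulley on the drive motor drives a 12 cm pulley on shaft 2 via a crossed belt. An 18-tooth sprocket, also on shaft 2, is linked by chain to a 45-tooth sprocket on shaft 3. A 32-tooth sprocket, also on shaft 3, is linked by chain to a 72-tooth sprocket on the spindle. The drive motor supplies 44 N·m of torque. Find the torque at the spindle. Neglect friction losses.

495 N·m

After the belt (12/6): 44 × 2 = 88 N·m
After the chain (45/18): 88 × 2.5 = 220 N·m
After the chain (72/32): 220 × 2.25 = 495 N·m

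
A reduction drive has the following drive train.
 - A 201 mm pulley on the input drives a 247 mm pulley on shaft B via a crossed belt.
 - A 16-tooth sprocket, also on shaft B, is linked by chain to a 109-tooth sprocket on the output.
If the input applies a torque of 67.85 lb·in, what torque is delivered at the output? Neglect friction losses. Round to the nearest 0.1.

After the belt (247/201): 67.85 × 1.2289 = 83.378 lb·in
After the chain (109/16): 83.378 × 6.8125 = 568.01 lb·in

568.0 lb·in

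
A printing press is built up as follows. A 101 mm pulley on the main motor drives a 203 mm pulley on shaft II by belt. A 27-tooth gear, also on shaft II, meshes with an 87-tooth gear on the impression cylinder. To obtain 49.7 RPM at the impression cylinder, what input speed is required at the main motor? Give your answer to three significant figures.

Overall ratio R = 2.0099 × 3.2222 = 6.4763.
Required input speed = output speed × R = 49.7 × 6.4763 = 321.87 RPM.

322 RPM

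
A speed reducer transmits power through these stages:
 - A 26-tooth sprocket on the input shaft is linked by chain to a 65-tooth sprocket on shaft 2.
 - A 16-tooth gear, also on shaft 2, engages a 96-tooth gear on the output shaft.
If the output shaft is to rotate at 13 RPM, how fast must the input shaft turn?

Overall ratio R = 2.5 × 6 = 15.
Required input speed = output speed × R = 13 × 15 = 195 RPM.

195 RPM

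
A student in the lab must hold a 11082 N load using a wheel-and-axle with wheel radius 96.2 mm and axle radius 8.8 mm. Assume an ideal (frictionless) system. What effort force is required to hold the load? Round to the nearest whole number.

Wheel-and-axle MA = R/r = 96.2/8.8 = 10.932.
Effort = load / MA = 11082 / 10.932 = 1013.7 N.

1014 N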